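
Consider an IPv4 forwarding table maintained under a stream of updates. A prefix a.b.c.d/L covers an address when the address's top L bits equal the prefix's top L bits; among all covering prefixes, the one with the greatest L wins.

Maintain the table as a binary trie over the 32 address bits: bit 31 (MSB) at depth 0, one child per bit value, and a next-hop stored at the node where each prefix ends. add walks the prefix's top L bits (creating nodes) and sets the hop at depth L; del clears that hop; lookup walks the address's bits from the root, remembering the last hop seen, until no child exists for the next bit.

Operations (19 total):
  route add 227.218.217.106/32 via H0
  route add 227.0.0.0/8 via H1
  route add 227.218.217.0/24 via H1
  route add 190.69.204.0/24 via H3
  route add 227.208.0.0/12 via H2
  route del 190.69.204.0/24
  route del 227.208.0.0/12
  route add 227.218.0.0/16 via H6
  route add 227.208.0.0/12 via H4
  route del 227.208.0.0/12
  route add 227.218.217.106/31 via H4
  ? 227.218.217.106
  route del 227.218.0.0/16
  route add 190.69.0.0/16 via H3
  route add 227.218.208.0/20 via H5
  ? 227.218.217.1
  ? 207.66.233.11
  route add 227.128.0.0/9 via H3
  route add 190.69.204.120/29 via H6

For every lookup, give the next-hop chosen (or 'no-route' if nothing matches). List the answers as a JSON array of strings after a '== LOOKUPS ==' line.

Trace:
  + 227.218.217.106/32 (H0) depth=32
  + 227.0.0.0/8 (H1) depth=8
  + 227.218.217.0/24 (H1) depth=24
  + 190.69.204.0/24 (H3) depth=24
  + 227.208.0.0/12 (H2) depth=12
  del 190.69.204.0/24 (clear depth 24)
  del 227.208.0.0/12 (clear depth 12)
  + 227.218.0.0/16 (H6) depth=16
  + 227.208.0.0/12 (H4) depth=12
  del 227.208.0.0/12 (clear depth 12)
  + 227.218.217.106/31 (H4) depth=31
  lookup 227.218.217.106: bits 11100011110110101101100101101010 walk d0:-→d1:-→d2:-→d3:-→d4:-→d5:-→d6:-→d7:-→d8:H1→d9:-→d10:-→d11:-→d12:-→d13:-→d14:-→d15:-→d16:H6→d17:-→d18:-→d19:-→d20:-→d21:-→d22:-→d23:-→d24:H1→d25:-→d26:-→d27:-→d28:-→d29:-→d30:-→d31:H4→d32:H0 -> H0
  del 227.218.0.0/16 (clear depth 16)
  + 190.69.0.0/16 (H3) depth=16
  + 227.218.208.0/20 (H5) depth=20
  lookup 227.218.217.1: bits 1110001111011010110110010 walk d0:-→d1:-→d2:-→d3:-→d4:-→d5:-→d6:-→d7:-→d8:H1→d9:-→d10:-→d11:-→d12:-→d13:-→d14:-→d15:-→d16:-→d17:-→d18:-→d19:-→d20:H5→d21:-→d22:-→d23:-→d24:H1→d25:- -> H1
  lookup 207.66.233.11: bits 11 walk d0:-→d1:-→d2:- -> no-route
  + 227.128.0.0/9 (H3) depth=9
  + 190.69.204.120/29 (H6) depth=29

== LOOKUPS ==
["H0","H1","no-route"]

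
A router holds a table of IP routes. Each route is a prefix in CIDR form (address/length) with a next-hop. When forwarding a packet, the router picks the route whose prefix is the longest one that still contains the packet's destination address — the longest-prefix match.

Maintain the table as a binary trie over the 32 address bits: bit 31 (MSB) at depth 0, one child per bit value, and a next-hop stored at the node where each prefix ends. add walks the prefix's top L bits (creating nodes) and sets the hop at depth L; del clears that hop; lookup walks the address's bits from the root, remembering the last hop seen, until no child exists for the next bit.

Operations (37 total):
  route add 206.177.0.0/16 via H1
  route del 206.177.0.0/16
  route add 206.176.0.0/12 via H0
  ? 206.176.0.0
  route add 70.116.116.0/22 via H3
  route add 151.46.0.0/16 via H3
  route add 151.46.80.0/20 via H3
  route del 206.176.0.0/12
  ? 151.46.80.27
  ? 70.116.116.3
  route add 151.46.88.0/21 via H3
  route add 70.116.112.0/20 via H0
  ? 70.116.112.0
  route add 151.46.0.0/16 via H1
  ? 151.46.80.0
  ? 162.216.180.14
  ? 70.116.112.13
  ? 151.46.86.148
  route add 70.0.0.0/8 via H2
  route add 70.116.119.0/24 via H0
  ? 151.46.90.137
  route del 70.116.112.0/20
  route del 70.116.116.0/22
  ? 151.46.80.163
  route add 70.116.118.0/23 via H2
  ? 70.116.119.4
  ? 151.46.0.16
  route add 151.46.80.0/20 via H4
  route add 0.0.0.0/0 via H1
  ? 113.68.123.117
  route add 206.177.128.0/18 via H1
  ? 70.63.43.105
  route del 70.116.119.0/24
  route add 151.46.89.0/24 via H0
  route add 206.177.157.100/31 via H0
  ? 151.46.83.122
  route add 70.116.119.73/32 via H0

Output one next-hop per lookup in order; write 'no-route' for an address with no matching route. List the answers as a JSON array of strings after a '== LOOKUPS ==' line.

Process each operation:
  add 206.177.0.0/16 -> H1 at depth 16
  - 206.177.0.0/16 clear@16
  add 206.176.0.0/12 -> H0 at depth 12
  Q 206.176.0.0: descend 110011101011000 ; hops seen [H0] ; pick H0
  add 70.116.116.0/22 -> H3 at depth 22
  add 151.46.0.0/16 -> H3 at depth 16
  add 151.46.80.0/20 -> H3 at depth 20
  - 206.176.0.0/12 clear@12
  Q 151.46.80.27: descend 10010111001011100101 ; hops seen [H3,H3] ; pick H3
  Q 70.116.116.3: descend 0100011001110100011101 ; hops seen [H3] ; pick H3
  add 151.46.88.0/21 -> H3 at depth 21
  add 70.116.112.0/20 -> H0 at depth 20
  Q 70.116.112.0: descend 010001100111010001110 ; hops seen [H0] ; pick H0
  add 151.46.0.0/16 -> H1 at depth 16
  Q 151.46.80.0: descend 10010111001011100101 ; hops seen [H1,H3] ; pick H3
  Q 162.216.180.14: descend 10 ; hops seen [∅] ; pick no-route
  Q 70.116.112.13: descend 010001100111010001110 ; hops seen [H0] ; pick H0
  Q 151.46.86.148: descend 10010111001011100101 ; hops seen [H1,H3] ; pick H3
  add 70.0.0.0/8 -> H2 at depth 8
  add 70.116.119.0/24 -> H0 at depth 24
  Q 151.46.90.137: descend 100101110010111001011 ; hops seen [H1,H3,H3] ; pick H3
  - 70.116.112.0/20 clear@20
  - 70.116.116.0/22 clear@22
  Q 151.46.80.163: descend 10010111001011100101 ; hops seen [H1,H3] ; pick H3
  add 70.116.118.0/23 -> H2 at depth 23
  Q 70.116.119.4: descend 010001100111010001110111 ; hops seen [H2,H2,H0] ; pick H0
  Q 151.46.0.16: descend 10010111001011100 ; hops seen [H1] ; pick H1
  add 151.46.80.0/20 -> H4 at depth 20
  add 0.0.0.0/0 -> H1 at depth 0
  Q 113.68.123.117: descend 01 ; hops seen [H1] ; pick H1
  add 206.177.128.0/18 -> H1 at depth 18
  Q 70.63.43.105: descend 010001100 ; hops seen [H1,H2] ; pick H2
  - 70.116.119.0/24 clear@24
  add 151.46.89.0/24 -> H0 at depth 24
  add 206.177.157.100/31 -> H0 at depth 31
  Q 151.46.83.122: descend 10010111001011100101 ; hops seen [H1,H1,H4] ; pick H4
  add 70.116.119.73/32 -> H0 at depth 32

== LOOKUPS ==
["H0","H3","H3","H0","H3","no-route","H0","H3","H3","H3","H0","H1","H1","H2","H4"]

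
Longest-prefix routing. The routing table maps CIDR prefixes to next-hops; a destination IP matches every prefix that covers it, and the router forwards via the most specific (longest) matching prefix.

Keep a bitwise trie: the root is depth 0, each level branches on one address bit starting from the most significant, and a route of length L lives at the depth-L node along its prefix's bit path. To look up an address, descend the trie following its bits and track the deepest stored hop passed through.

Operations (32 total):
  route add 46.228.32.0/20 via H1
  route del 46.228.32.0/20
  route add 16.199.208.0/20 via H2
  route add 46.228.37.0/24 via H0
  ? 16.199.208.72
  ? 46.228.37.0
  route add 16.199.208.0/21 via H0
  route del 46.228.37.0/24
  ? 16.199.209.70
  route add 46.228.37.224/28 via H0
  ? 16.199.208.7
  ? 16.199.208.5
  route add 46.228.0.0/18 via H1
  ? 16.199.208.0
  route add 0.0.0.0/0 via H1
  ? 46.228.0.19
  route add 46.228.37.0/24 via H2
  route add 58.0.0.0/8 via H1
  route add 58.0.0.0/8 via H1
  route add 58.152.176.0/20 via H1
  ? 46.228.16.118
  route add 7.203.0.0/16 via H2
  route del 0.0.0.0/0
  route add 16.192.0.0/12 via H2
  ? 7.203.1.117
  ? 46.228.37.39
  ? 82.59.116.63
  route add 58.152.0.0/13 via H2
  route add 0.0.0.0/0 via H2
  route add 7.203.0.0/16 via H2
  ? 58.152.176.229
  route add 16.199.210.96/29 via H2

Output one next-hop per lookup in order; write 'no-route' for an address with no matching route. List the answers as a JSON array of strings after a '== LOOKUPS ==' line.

Trace:
  add 46.228.32.0/20 -> H1 at depth 20
  - 46.228.32.0/20 clear@20
  add 16.199.208.0/20 -> H2 at depth 20
  add 46.228.37.0/24 -> H0 at depth 24
  ? 16.199.208.72  path d0:-→d1:-→d2:-→d3:-→d4:-→d5:-→d6:-→d7:-→d8:-→d9:-→d10:-→d11:-→d12:-→d13:-→d14:-→d15:-→d16:-→d17:-→d18:-→d19:-→d20:H2  best=H2
  ? 46.228.37.0  path d0:-→d1:-→d2:-→d3:-→d4:-→d5:-→d6:-→d7:-→d8:-→d9:-→d10:-→d11:-→d12:-→d13:-→d14:-→d15:-→d16:-→d17:-→d18:-→d19:-→d20:-→d21:-→d22:-→d23:-→d24:H0  best=H0
  add 16.199.208.0/21 -> H0 at depth 21
  - 46.228.37.0/24 clear@24
  ? 16.199.209.70  path d0:-→d1:-→d2:-→d3:-→d4:-→d5:-→d6:-→d7:-→d8:-→d9:-→d10:-→d11:-→d12:-→d13:-→d14:-→d15:-→d16:-→d17:-→d18:-→d19:-→d20:H2→d21:H0  best=H0
  add 46.228.37.224/28 -> H0 at depth 28
  ? 16.199.208.7  path d0:-→d1:-→d2:-→d3:-→d4:-→d5:-→d6:-→d7:-→d8:-→d9:-→d10:-→d11:-→d12:-→d13:-→d14:-→d15:-→d16:-→d17:-→d18:-→d19:-→d20:H2→d21:H0  best=H0
  ? 16.199.208.5  path d0:-→d1:-→d2:-→d3:-→d4:-→d5:-→d6:-→d7:-→d8:-→d9:-→d10:-→d11:-→d12:-→d13:-→d14:-→d15:-→d16:-→d17:-→d18:-→d19:-→d20:H2→d21:H0  best=H0
  add 46.228.0.0/18 -> H1 at depth 18
  ? 16.199.208.0  path d0:-→d1:-→d2:-→d3:-→d4:-→d5:-→d6:-→d7:-→d8:-→d9:-→d10:-→d11:-→d12:-→d13:-→d14:-→d15:-→d16:-→d17:-→d18:-→d19:-→d20:H2→d21:H0  best=H0
  add 0.0.0.0/0 -> H1 at depth 0
  ? 46.228.0.19  path d0:H1→d1:-→d2:-→d3:-→d4:-→d5:-→d6:-→d7:-→d8:-→d9:-→d10:-→d11:-→d12:-→d13:-→d14:-→d15:-→d16:-→d17:-→d18:H1  best=H1
  add 46.228.37.0/24 -> H2 at depth 24
  add 58.0.0.0/8 -> H1 at depth 8
  add 58.0.0.0/8 -> H1 at depth 8
  add 58.152.176.0/20 -> H1 at depth 20
  ? 46.228.16.118  path d0:H1→d1:-→d2:-→d3:-→d4:-→d5:-→d6:-→d7:-→d8:-→d9:-→d10:-→d11:-→d12:-→d13:-→d14:-→d15:-→d16:-→d17:-→d18:H1  best=H1
  add 7.203.0.0/16 -> H2 at depth 16
  - 0.0.0.0/0 clear@0
  add 16.192.0.0/12 -> H2 at depth 12
  ? 7.203.1.117  path d0:-→d1:-→d2:-→d3:-→d4:-→d5:-→d6:-→d7:-→d8:-→d9:-→d10:-→d11:-→d12:-→d13:-→d14:-→d15:-→d16:H2  best=H2
  ? 46.228.37.39  path d0:-→d1:-→d2:-→d3:-→d4:-→d5:-→d6:-→d7:-→d8:-→d9:-→d10:-→d11:-→d12:-→d13:-→d14:-→d15:-→d16:-→d17:-→d18:H1→d19:-→d20:-→d21:-→d22:-→d23:-→d24:H2  best=H2
  ? 82.59.116.63  path d0:-→d1:-  best=no-route
  add 58.152.0.0/13 -> H2 at depth 13
  add 0.0.0.0/0 -> H2 at depth 0
  add 7.203.0.0/16 -> H2 at depth 16
  ? 58.152.176.229  path d0:H2→d1:-→d2:-→d3:-→d4:-→d5:-→d6:-→d7:-→d8:H1→d9:-→d10:-→d11:-→d12:-→d13:H2→d14:-→d15:-→d16:-→d17:-→d18:-→d19:-→d20:H1  best=H1
  add 16.199.210.96/29 -> H2 at depth 29

== LOOKUPS ==
["H2","H0","H0","H0","H0","H0","H1","H1","H2","H2","no-route","H1"]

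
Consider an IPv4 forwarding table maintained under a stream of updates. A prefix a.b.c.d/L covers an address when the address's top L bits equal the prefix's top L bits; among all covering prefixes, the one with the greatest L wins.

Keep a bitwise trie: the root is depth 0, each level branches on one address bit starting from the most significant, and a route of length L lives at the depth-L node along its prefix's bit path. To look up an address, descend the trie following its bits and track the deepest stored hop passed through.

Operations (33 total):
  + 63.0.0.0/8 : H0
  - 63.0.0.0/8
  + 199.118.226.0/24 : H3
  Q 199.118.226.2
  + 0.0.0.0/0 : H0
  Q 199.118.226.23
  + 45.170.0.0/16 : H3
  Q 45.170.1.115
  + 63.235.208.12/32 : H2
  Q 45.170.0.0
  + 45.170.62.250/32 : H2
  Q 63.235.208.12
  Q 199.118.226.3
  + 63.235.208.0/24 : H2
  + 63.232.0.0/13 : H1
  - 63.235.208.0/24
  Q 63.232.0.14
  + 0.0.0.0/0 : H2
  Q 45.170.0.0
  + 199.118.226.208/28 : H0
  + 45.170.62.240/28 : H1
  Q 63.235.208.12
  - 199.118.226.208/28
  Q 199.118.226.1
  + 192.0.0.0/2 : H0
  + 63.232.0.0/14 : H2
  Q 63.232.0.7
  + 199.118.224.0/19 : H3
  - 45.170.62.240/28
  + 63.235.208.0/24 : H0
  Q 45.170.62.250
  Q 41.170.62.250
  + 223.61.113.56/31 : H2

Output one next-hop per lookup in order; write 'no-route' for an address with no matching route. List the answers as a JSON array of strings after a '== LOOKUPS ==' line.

Trace:
  add 63.0.0.0/8 -> H0 at depth 8
  del 63.0.0.0/8 (clear depth 8)
  add 199.118.226.0/24 -> H3 at depth 24
  ? 199.118.226.2  path d0:-→d1:-→d2:-→d3:-→d4:-→d5:-→d6:-→d7:-→d8:-→d9:-→d10:-→d11:-→d12:-→d13:-→d14:-→d15:-→d16:-→d17:-→d18:-→d19:-→d20:-→d21:-→d22:-→d23:-→d24:H3  best=H3
  add 0.0.0.0/0 -> H0 at depth 0
  ? 199.118.226.23  path d0:H0→d1:-→d2:-→d3:-→d4:-→d5:-→d6:-→d7:-→d8:-→d9:-→d10:-→d11:-→d12:-→d13:-→d14:-→d15:-→d16:-→d17:-→d18:-→d19:-→d20:-→d21:-→d22:-→d23:-→d24:H3  best=H3
  add 45.170.0.0/16 -> H3 at depth 16
  ? 45.170.1.115  path d0:H0→d1:-→d2:-→d3:-→d4:-→d5:-→d6:-→d7:-→d8:-→d9:-→d10:-→d11:-→d12:-→d13:-→d14:-→d15:-→d16:H3  best=H3
  add 63.235.208.12/32 -> H2 at depth 32
  ? 45.170.0.0  path d0:H0→d1:-→d2:-→d3:-→d4:-→d5:-→d6:-→d7:-→d8:-→d9:-→d10:-→d11:-→d12:-→d13:-→d14:-→d15:-→d16:H3  best=H3
  add 45.170.62.250/32 -> H2 at depth 32
  ? 63.235.208.12  path d0:H0→d1:-→d2:-→d3:-→d4:-→d5:-→d6:-→d7:-→d8:-→d9:-→d10:-→d11:-→d12:-→d13:-→d14:-→d15:-→d16:-→d17:-→d18:-→d19:-→d20:-→d21:-→d22:-→d23:-→d24:-→d25:-→d26:-→d27:-→d28:-→d29:-→d30:-→d31:-→d32:H2  best=H2
  ? 199.118.226.3  path d0:H0→d1:-→d2:-→d3:-→d4:-→d5:-→d6:-→d7:-→d8:-→d9:-→d10:-→d11:-→d12:-→d13:-→d14:-→d15:-→d16:-→d17:-→d18:-→d19:-→d20:-→d21:-→d22:-→d23:-→d24:H3  best=H3
  add 63.235.208.0/24 -> H2 at depth 24
  add 63.232.0.0/13 -> H1 at depth 13
  del 63.235.208.0/24 (clear depth 24)
  ? 63.232.0.14  path d0:H0→d1:-→d2:-→d3:-→d4:-→d5:-→d6:-→d7:-→d8:-→d9:-→d10:-→d11:-→d12:-→d13:H1→d14:-  best=H1
  add 0.0.0.0/0 -> H2 at depth 0
  ? 45.170.0.0  path d0:H2→d1:-→d2:-→d3:-→d4:-→d5:-→d6:-→d7:-→d8:-→d9:-→d10:-→d11:-→d12:-→d13:-→d14:-→d15:-→d16:H3→d17:-→d18:-  best=H3
  add 199.118.226.208/28 -> H0 at depth 28
  add 45.170.62.240/28 -> H1 at depth 28
  ? 63.235.208.12  path d0:H2→d1:-→d2:-→d3:-→d4:-→d5:-→d6:-→d7:-→d8:-→d9:-→d10:-→d11:-→d12:-→d13:H1→d14:-→d15:-→d16:-→d17:-→d18:-→d19:-→d20:-→d21:-→d22:-→d23:-→d24:-→d25:-→d26:-→d27:-→d28:-→d29:-→d30:-→d31:-→d32:H2  best=H2
  del 199.118.226.208/28 (clear depth 28)
  ? 199.118.226.1  path d0:H2→d1:-→d2:-→d3:-→d4:-→d5:-→d6:-→d7:-→d8:-→d9:-→d10:-→d11:-→d12:-→d13:-→d14:-→d15:-→d16:-→d17:-→d18:-→d19:-→d20:-→d21:-→d22:-→d23:-→d24:H3  best=H3
  add 192.0.0.0/2 -> H0 at depth 2
  add 63.232.0.0/14 -> H2 at depth 14
  ? 63.232.0.7  path d0:H2→d1:-→d2:-→d3:-→d4:-→d5:-→d6:-→d7:-→d8:-→d9:-→d10:-→d11:-→d12:-→d13:H1→d14:H2  best=H2
  add 199.118.224.0/19 -> H3 at depth 19
  del 45.170.62.240/28 (clear depth 28)
  add 63.235.208.0/24 -> H0 at depth 24
  ? 45.170.62.250  path d0:H2→d1:-→d2:-→d3:-→d4:-→d5:-→d6:-→d7:-→d8:-→d9:-→d10:-→d11:-→d12:-→d13:-→d14:-→d15:-→d16:H3→d17:-→d18:-→d19:-→d20:-→d21:-→d22:-→d23:-→d24:-→d25:-→d26:-→d27:-→d28:-→d29:-→d30:-→d31:-→d32:H2  best=H2
  ? 41.170.62.250  path d0:H2→d1:-→d2:-→d3:-→d4:-→d5:-  best=H2
  add 223.61.113.56/31 -> H2 at depth 31

== LOOKUPS ==
["H3","H3","H3","H3","H2","H3","H1","H3","H2","H3","H2","H2","H2"]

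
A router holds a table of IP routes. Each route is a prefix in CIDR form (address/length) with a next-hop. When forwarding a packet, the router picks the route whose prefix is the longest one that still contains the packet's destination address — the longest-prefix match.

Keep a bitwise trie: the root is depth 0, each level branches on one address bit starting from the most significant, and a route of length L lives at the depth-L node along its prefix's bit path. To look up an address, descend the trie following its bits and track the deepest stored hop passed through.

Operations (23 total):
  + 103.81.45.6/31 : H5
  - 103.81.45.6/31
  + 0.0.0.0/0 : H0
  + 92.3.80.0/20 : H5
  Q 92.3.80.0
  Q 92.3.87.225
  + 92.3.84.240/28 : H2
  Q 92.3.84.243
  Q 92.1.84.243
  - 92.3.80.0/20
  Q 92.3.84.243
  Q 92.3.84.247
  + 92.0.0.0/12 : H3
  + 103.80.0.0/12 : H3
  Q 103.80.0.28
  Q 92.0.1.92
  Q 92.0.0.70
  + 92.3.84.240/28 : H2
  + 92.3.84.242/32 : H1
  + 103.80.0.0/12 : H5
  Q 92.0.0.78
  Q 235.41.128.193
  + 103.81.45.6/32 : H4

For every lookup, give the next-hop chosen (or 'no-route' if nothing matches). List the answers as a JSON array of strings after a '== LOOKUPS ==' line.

Trace:
  + 103.81.45.6/31 (H5) depth=31
  - 103.81.45.6/31 clear@31
  + 0.0.0.0/0 (H0) depth=0
  + 92.3.80.0/20 (H5) depth=20
  Q 92.3.80.0: descend 01011100000000110101 ; hops seen [H0,H5] ; pick H5
  Q 92.3.87.225: descend 01011100000000110101 ; hops seen [H0,H5] ; pick H5
  + 92.3.84.240/28 (H2) depth=28
  Q 92.3.84.243: descend 0101110000000011010101001111 ; hops seen [H0,H5,H2] ; pick H2
  Q 92.1.84.243: descend 01011100000000 ; hops seen [H0] ; pick H0
  - 92.3.80.0/20 clear@20
  Q 92.3.84.243: descend 0101110000000011010101001111 ; hops seen [H0,H2] ; pick H2
  Q 92.3.84.247: descend 0101110000000011010101001111 ; hops seen [H0,H2] ; pick H2
  + 92.0.0.0/12 (H3) depth=12
  + 103.80.0.0/12 (H3) depth=12
  Q 103.80.0.28: descend 011001110101000 ; hops seen [H0,H3] ; pick H3
  Q 92.0.1.92: descend 01011100000000 ; hops seen [H0,H3] ; pick H3
  Q 92.0.0.70: descend 01011100000000 ; hops seen [H0,H3] ; pick H3
  + 92.3.84.240/28 (H2) depth=28
  + 92.3.84.242/32 (H1) depth=32
  + 103.80.0.0/12 (H5) depth=12
  Q 92.0.0.78: descend 01011100000000 ; hops seen [H0,H3] ; pick H3
  Q 235.41.128.193: descend ε ; hops seen [H0] ; pick H0
  + 103.81.45.6/32 (H4) depth=32

== LOOKUPS ==
["H5","H5","H2","H0","H2","H2","H3","H3","H3","H3","H0"]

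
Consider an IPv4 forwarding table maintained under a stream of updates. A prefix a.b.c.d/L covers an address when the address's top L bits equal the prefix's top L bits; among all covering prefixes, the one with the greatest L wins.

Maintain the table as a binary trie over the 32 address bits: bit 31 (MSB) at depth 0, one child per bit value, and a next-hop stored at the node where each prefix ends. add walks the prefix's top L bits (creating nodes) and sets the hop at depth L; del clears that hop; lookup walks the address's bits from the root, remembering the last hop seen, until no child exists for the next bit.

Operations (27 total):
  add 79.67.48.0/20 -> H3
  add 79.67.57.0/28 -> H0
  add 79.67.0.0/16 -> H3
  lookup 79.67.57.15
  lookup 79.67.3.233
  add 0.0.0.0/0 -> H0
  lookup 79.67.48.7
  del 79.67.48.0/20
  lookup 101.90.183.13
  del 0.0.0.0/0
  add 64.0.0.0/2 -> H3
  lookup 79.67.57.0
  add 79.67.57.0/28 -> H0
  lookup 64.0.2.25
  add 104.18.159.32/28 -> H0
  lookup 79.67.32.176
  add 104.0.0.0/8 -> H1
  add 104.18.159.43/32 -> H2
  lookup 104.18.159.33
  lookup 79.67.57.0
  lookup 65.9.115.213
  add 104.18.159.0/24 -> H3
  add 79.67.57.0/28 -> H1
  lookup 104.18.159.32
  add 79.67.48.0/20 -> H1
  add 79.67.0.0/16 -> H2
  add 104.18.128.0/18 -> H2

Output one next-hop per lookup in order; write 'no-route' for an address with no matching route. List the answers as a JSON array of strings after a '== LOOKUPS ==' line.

Apply in order:
  + 79.67.48.0/20 (H3) depth=20
  + 79.67.57.0/28 (H0) depth=28
  + 79.67.0.0/16 (H3) depth=16
  lookup 79.67.57.15: bits 0100111101000011001110010000 walk d0:-→d1:-→d2:-→d3:-→d4:-→d5:-→d6:-→d7:-→d8:-→d9:-→d10:-→d11:-→d12:-→d13:-→d14:-→d15:-→d16:H3→d17:-→d18:-→d19:-→d20:H3→d21:-→d22:-→d23:-→d24:-→d25:-→d26:-→d27:-→d28:H0 -> H0
  lookup 79.67.3.233: bits 010011110100001100 walk d0:-→d1:-→d2:-→d3:-→d4:-→d5:-→d6:-→d7:-→d8:-→d9:-→d10:-→d11:-→d12:-→d13:-→d14:-→d15:-→d16:H3→d17:-→d18:- -> H3
  + 0.0.0.0/0 (H0) depth=0
  lookup 79.67.48.7: bits 01001111010000110011 walk d0:H0→d1:-→d2:-→d3:-→d4:-→d5:-→d6:-→d7:-→d8:-→d9:-→d10:-→d11:-→d12:-→d13:-→d14:-→d15:-→d16:H3→d17:-→d18:-→d19:-→d20:H3 -> H3
  del 79.67.48.0/20 (clear depth 20)
  lookup 101.90.183.13: bits 01 walk d0:H0→d1:-→d2:- -> H0
  del 0.0.0.0/0 (clear depth 0)
  + 64.0.0.0/2 (H3) depth=2
  lookup 79.67.57.0: bits 0100111101000011001110010000 walk d0:-→d1:-→d2:H3→d3:-→d4:-→d5:-→d6:-→d7:-→d8:-→d9:-→d10:-→d11:-→d12:-→d13:-→d14:-→d15:-→d16:H3→d17:-→d18:-→d19:-→d20:-→d21:-→d22:-→d23:-→d24:-→d25:-→d26:-→d27:-→d28:H0 -> H0
  + 79.67.57.0/28 (H0) depth=28
  lookup 64.0.2.25: bits 0100 walk d0:-→d1:-→d2:H3→d3:-→d4:- -> H3
  + 104.18.159.32/28 (H0) depth=28
  lookup 79.67.32.176: bits 0100111101000011001 walk d0:-→d1:-→d2:H3→d3:-→d4:-→d5:-→d6:-→d7:-→d8:-→d9:-→d10:-→d11:-→d12:-→d13:-→d14:-→d15:-→d16:H3→d17:-→d18:-→d19:- -> H3
  + 104.0.0.0/8 (H1) depth=8
  + 104.18.159.43/32 (H2) depth=32
  lookup 104.18.159.33: bits 0110100000010010100111110010 walk d0:-→d1:-→d2:H3→d3:-→d4:-→d5:-→d6:-→d7:-→d8:H1→d9:-→d10:-→d11:-→d12:-→d13:-→d14:-→d15:-→d16:-→d17:-→d18:-→d19:-→d20:-→d21:-→d22:-→d23:-→d24:-→d25:-→d26:-→d27:-→d28:H0 -> H0
  lookup 79.67.57.0: bits 0100111101000011001110010000 walk d0:-→d1:-→d2:H3→d3:-→d4:-→d5:-→d6:-→d7:-→d8:-→d9:-→d10:-→d11:-→d12:-→d13:-→d14:-→d15:-→d16:H3→d17:-→d18:-→d19:-→d20:-→d21:-→d22:-→d23:-→d24:-→d25:-→d26:-→d27:-→d28:H0 -> H0
  lookup 65.9.115.213: bits 0100 walk d0:-→d1:-→d2:H3→d3:-→d4:- -> H3
  + 104.18.159.0/24 (H3) depth=24
  + 79.67.57.0/28 (H1) depth=28
  lookup 104.18.159.32: bits 0110100000010010100111110010 walk d0:-→d1:-→d2:H3→d3:-→d4:-→d5:-→d6:-→d7:-→d8:H1→d9:-→d10:-→d11:-→d12:-→d13:-→d14:-→d15:-→d16:-→d17:-→d18:-→d19:-→d20:-→d21:-→d22:-→d23:-→d24:H3→d25:-→d26:-→d27:-→d28:H0 -> H0
  + 79.67.48.0/20 (H1) depth=20
  + 79.67.0.0/16 (H2) depth=16
  + 104.18.128.0/18 (H2) depth=18

== LOOKUPS ==
["H0","H3","H3","H0","H0","H3","H3","H0","H0","H3","H0"]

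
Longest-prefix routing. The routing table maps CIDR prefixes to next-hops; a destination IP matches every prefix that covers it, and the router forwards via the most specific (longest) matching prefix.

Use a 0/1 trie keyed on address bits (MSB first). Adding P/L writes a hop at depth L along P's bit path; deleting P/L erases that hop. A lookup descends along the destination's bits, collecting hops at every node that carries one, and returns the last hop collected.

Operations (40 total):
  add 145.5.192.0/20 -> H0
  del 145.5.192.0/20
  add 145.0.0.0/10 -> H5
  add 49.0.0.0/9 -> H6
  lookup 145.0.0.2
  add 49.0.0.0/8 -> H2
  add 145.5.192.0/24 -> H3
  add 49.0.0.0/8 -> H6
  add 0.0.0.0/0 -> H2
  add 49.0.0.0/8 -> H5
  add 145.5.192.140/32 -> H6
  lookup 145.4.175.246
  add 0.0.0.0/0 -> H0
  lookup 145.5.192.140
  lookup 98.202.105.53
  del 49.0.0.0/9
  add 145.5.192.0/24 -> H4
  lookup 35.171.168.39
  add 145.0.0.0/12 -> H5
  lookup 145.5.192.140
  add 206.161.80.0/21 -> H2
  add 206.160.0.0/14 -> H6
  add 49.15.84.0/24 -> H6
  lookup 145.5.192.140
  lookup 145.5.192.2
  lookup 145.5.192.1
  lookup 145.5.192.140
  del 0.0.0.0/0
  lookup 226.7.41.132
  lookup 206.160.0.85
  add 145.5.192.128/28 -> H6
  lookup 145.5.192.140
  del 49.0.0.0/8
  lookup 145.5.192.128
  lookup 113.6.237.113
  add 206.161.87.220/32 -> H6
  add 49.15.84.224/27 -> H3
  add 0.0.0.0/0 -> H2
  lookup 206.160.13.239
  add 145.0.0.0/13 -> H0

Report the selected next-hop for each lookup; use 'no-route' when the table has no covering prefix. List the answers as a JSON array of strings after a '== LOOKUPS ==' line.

Process each operation:
  + 145.5.192.0/20 (H0) depth=20
  del 145.5.192.0/20 (clear depth 20)
  + 145.0.0.0/10 (H5) depth=10
  + 49.0.0.0/9 (H6) depth=9
  Q 145.0.0.2: descend 1001000100000 ; hops seen [H5] ; pick H5
  + 49.0.0.0/8 (H2) depth=8
  + 145.5.192.0/24 (H3) depth=24
  + 49.0.0.0/8 (H6) depth=8
  + 0.0.0.0/0 (H2) depth=0
  + 49.0.0.0/8 (H5) depth=8
  + 145.5.192.140/32 (H6) depth=32
  Q 145.4.175.246: descend 100100010000010 ; hops seen [H2,H5] ; pick H5
  + 0.0.0.0/0 (H0) depth=0
  Q 145.5.192.140: descend 10010001000001011100000010001100 ; hops seen [H0,H5,H3,H6] ; pick H6
  Q 98.202.105.53: descend 0 ; hops seen [H0] ; pick H0
  del 49.0.0.0/9 (clear depth 9)
  + 145.5.192.0/24 (H4) depth=24
  Q 35.171.168.39: descend 001 ; hops seen [H0] ; pick H0
  + 145.0.0.0/12 (H5) depth=12
  Q 145.5.192.140: descend 10010001000001011100000010001100 ; hops seen [H0,H5,H5,H4,H6] ; pick H6
  + 206.161.80.0/21 (H2) depth=21
  + 206.160.0.0/14 (H6) depth=14
  + 49.15.84.0/24 (H6) depth=24
  Q 145.5.192.140: descend 10010001000001011100000010001100 ; hops seen [H0,H5,H5,H4,H6] ; pick H6
  Q 145.5.192.2: descend 100100010000010111000000 ; hops seen [H0,H5,H5,H4] ; pick H4
  Q 145.5.192.1: descend 100100010000010111000000 ; hops seen [H0,H5,H5,H4] ; pick H4
  Q 145.5.192.140: descend 10010001000001011100000010001100 ; hops seen [H0,H5,H5,H4,H6] ; pick H6
  del 0.0.0.0/0 (clear depth 0)
  Q 226.7.41.132: descend 11 ; hops seen [∅] ; pick no-route
  Q 206.160.0.85: descend 110011101010000 ; hops seen [H6] ; pick H6
  + 145.5.192.128/28 (H6) depth=28
  Q 145.5.192.140: descend 10010001000001011100000010001100 ; hops seen [H5,H5,H4,H6,H6] ; pick H6
  del 49.0.0.0/8 (clear depth 8)
  Q 145.5.192.128: descend 1001000100000101110000001000 ; hops seen [H5,H5,H4,H6] ; pick H6
  Q 113.6.237.113: descend 0 ; hops seen [∅] ; pick no-route
  + 206.161.87.220/32 (H6) depth=32
  + 49.15.84.224/27 (H3) depth=27
  + 0.0.0.0/0 (H2) depth=0
  Q 206.160.13.239: descend 110011101010000 ; hops seen [H2,H6] ; pick H6
  + 145.0.0.0/13 (H0) depth=13

== LOOKUPS ==
["H5","H5","H6","H0","H0","H6","H6","H4","H4","H6","no-route","H6","H6","H6","no-route","H6"]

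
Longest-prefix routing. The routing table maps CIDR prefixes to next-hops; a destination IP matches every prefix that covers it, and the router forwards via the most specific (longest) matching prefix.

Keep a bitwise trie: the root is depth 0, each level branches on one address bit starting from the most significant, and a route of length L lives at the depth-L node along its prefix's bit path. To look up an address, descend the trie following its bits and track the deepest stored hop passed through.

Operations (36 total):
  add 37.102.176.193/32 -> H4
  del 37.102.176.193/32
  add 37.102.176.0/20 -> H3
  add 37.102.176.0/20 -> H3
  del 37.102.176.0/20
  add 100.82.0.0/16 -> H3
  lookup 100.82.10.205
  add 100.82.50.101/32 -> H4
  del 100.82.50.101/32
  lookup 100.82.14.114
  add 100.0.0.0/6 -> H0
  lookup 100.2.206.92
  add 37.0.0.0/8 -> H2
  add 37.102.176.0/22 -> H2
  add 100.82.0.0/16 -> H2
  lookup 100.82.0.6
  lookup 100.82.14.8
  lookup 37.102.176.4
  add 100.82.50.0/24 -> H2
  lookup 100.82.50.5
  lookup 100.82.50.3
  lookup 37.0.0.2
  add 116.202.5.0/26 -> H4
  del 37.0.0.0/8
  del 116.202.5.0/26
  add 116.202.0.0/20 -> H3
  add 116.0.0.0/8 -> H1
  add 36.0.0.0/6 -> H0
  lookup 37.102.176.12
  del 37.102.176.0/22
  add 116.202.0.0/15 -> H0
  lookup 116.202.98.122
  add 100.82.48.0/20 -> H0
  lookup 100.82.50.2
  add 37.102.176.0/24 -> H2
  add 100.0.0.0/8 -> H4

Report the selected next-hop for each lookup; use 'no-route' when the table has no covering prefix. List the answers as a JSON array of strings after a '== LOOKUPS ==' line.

Apply in order:
  + 37.102.176.193/32 (H4) depth=32
  del 37.102.176.193/32 (clear depth 32)
  + 37.102.176.0/20 (H3) depth=20
  + 37.102.176.0/20 (H3) depth=20
  del 37.102.176.0/20 (clear depth 20)
  + 100.82.0.0/16 (H3) depth=16
  Q 100.82.10.205: descend 0110010001010010 ; hops seen [H3] ; pick H3
  + 100.82.50.101/32 (H4) depth=32
  del 100.82.50.101/32 (clear depth 32)
  Q 100.82.14.114: descend 011001000101001000 ; hops seen [H3] ; pick H3
  + 100.0.0.0/6 (H0) depth=6
  Q 100.2.206.92: descend 011001000 ; hops seen [H0] ; pick H0
  + 37.0.0.0/8 (H2) depth=8
  + 37.102.176.0/22 (H2) depth=22
  + 100.82.0.0/16 (H2) depth=16
  Q 100.82.0.6: descend 011001000101001000 ; hops seen [H0,H2] ; pick H2
  Q 100.82.14.8: descend 011001000101001000 ; hops seen [H0,H2] ; pick H2
  Q 37.102.176.4: descend 001001010110011010110000 ; hops seen [H2,H2] ; pick H2
  + 100.82.50.0/24 (H2) depth=24
  Q 100.82.50.5: descend 0110010001010010001100100 ; hops seen [H0,H2,H2] ; pick H2
  Q 100.82.50.3: descend 0110010001010010001100100 ; hops seen [H0,H2,H2] ; pick H2
  Q 37.0.0.2: descend 001001010 ; hops seen [H2] ; pick H2
  + 116.202.5.0/26 (H4) depth=26
  del 37.0.0.0/8 (clear depth 8)
  del 116.202.5.0/26 (clear depth 26)
  + 116.202.0.0/20 (H3) depth=20
  + 116.0.0.0/8 (H1) depth=8
  + 36.0.0.0/6 (H0) depth=6
  Q 37.102.176.12: descend 001001010110011010110000 ; hops seen [H0,H2] ; pick H2
  del 37.102.176.0/22 (clear depth 22)
  + 116.202.0.0/15 (H0) depth=15
  Q 116.202.98.122: descend 01110100110010100 ; hops seen [H1,H0] ; pick H0
  + 100.82.48.0/20 (H0) depth=20
  Q 100.82.50.2: descend 0110010001010010001100100 ; hops seen [H0,H2,H0,H2] ; pick H2
  + 37.102.176.0/24 (H2) depth=24
  + 100.0.0.0/8 (H4) depth=8

== LOOKUPS ==
["H3","H3","H0","H2","H2","H2","H2","H2","H2","H2","H0","H2"]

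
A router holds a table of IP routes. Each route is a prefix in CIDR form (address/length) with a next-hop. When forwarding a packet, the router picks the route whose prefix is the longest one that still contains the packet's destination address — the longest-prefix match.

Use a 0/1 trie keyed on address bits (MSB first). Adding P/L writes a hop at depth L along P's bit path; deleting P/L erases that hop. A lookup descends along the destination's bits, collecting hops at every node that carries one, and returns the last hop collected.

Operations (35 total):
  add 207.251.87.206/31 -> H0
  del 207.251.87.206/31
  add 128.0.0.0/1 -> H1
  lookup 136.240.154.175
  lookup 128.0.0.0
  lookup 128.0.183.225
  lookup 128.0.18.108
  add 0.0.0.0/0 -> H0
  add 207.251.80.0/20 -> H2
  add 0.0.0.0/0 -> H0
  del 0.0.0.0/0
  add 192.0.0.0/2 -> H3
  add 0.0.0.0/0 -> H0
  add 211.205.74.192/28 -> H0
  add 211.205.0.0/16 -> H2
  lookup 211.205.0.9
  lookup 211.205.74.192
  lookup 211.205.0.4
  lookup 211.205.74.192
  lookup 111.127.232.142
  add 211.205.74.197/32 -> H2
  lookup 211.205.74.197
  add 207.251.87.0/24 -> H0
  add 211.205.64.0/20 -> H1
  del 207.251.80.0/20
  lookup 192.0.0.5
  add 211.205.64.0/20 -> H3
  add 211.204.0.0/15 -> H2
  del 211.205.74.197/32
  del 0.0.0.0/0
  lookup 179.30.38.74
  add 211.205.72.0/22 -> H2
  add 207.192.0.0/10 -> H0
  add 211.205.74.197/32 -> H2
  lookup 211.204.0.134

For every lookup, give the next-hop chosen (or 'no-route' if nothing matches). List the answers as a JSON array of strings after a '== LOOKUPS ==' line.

Process each operation:
  + 207.251.87.206/31 (H0) depth=31
  del 207.251.87.206/31 (clear depth 31)
  + 128.0.0.0/1 (H1) depth=1
  ? 136.240.154.175  path d0:-→d1:H1  best=H1
  ? 128.0.0.0  path d0:-→d1:H1  best=H1
  ? 128.0.183.225  path d0:-→d1:H1  best=H1
  ? 128.0.18.108  path d0:-→d1:H1  best=H1
  + 0.0.0.0/0 (H0) depth=0
  + 207.251.80.0/20 (H2) depth=20
  + 0.0.0.0/0 (H0) depth=0
  del 0.0.0.0/0 (clear depth 0)
  + 192.0.0.0/2 (H3) depth=2
  + 0.0.0.0/0 (H0) depth=0
  + 211.205.74.192/28 (H0) depth=28
  + 211.205.0.0/16 (H2) depth=16
  ? 211.205.0.9  path d0:H0→d1:H1→d2:H3→d3:-→d4:-→d5:-→d6:-→d7:-→d8:-→d9:-→d10:-→d11:-→d12:-→d13:-→d14:-→d15:-→d16:H2→d17:-  best=H2
  ? 211.205.74.192  path d0:H0→d1:H1→d2:H3→d3:-→d4:-→d5:-→d6:-→d7:-→d8:-→d9:-→d10:-→d11:-→d12:-→d13:-→d14:-→d15:-→d16:H2→d17:-→d18:-→d19:-→d20:-→d21:-→d22:-→d23:-→d24:-→d25:-→d26:-→d27:-→d28:H0  best=H0
  ? 211.205.0.4  path d0:H0→d1:H1→d2:H3→d3:-→d4:-→d5:-→d6:-→d7:-→d8:-→d9:-→d10:-→d11:-→d12:-→d13:-→d14:-→d15:-→d16:H2→d17:-  best=H2
  ? 211.205.74.192  path d0:H0→d1:H1→d2:H3→d3:-→d4:-→d5:-→d6:-→d7:-→d8:-→d9:-→d10:-→d11:-→d12:-→d13:-→d14:-→d15:-→d16:H2→d17:-→d18:-→d19:-→d20:-→d21:-→d22:-→d23:-→d24:-→d25:-→d26:-→d27:-→d28:H0  best=H0
  ? 111.127.232.142  path d0:H0  best=H0
  + 211.205.74.197/32 (H2) depth=32
  ? 211.205.74.197  path d0:H0→d1:H1→d2:H3→d3:-→d4:-→d5:-→d6:-→d7:-→d8:-→d9:-→d10:-→d11:-→d12:-→d13:-→d14:-→d15:-→d16:H2→d17:-→d18:-→d19:-→d20:-→d21:-→d22:-→d23:-→d24:-→d25:-→d26:-→d27:-→d28:H0→d29:-→d30:-→d31:-→d32:H2  best=H2
  + 207.251.87.0/24 (H0) depth=24
  + 211.205.64.0/20 (H1) depth=20
  del 207.251.80.0/20 (clear depth 20)
  ? 192.0.0.5  path d0:H0→d1:H1→d2:H3→d3:-→d4:-  best=H3
  + 211.205.64.0/20 (H3) depth=20
  + 211.204.0.0/15 (H2) depth=15
  del 211.205.74.197/32 (clear depth 32)
  del 0.0.0.0/0 (clear depth 0)
  ? 179.30.38.74  path d0:-→d1:H1  best=H1
  + 211.205.72.0/22 (H2) depth=22
  + 207.192.0.0/10 (H0) depth=10
  + 211.205.74.197/32 (H2) depth=32
  ? 211.204.0.134  path d0:-→d1:H1→d2:H3→d3:-→d4:-→d5:-→d6:-→d7:-→d8:-→d9:-→d10:-→d11:-→d12:-→d13:-→d14:-→d15:H2  best=H2

== LOOKUPS ==
["H1","H1","H1","H1","H2","H0","H2","H0","H0","H2","H3","H1","H2"]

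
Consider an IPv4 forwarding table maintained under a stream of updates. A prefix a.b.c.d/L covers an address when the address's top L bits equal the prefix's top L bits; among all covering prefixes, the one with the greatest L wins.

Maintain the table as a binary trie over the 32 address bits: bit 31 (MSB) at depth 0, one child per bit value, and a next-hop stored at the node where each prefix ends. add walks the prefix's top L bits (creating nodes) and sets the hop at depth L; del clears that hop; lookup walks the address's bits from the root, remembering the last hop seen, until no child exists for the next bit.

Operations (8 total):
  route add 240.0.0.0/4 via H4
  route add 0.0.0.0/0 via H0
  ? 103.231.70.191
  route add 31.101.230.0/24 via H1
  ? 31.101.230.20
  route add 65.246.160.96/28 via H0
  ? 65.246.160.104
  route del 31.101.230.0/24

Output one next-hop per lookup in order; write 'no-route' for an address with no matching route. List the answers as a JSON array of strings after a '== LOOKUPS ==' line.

Trace:
  add 240.0.0.0/4 -> H4 at depth 4
  add 0.0.0.0/0 -> H0 at depth 0
  ? 103.231.70.191  path d0:H0  best=H0
  add 31.101.230.0/24 -> H1 at depth 24
  ? 31.101.230.20  path d0:H0→d1:-→d2:-→d3:-→d4:-→d5:-→d6:-→d7:-→d8:-→d9:-→d10:-→d11:-→d12:-→d13:-→d14:-→d15:-→d16:-→d17:-→d18:-→d19:-→d20:-→d21:-→d22:-→d23:-→d24:H1  best=H1
  add 65.246.160.96/28 -> H0 at depth 28
  ? 65.246.160.104  path d0:H0→d1:-→d2:-→d3:-→d4:-→d5:-→d6:-→d7:-→d8:-→d9:-→d10:-→d11:-→d12:-→d13:-→d14:-→d15:-→d16:-→d17:-→d18:-→d19:-→d20:-→d21:-→d22:-→d23:-→d24:-→d25:-→d26:-→d27:-→d28:H0  best=H0
  - 31.101.230.0/24 clear@24

== LOOKUPS ==
["H0","H1","H0"]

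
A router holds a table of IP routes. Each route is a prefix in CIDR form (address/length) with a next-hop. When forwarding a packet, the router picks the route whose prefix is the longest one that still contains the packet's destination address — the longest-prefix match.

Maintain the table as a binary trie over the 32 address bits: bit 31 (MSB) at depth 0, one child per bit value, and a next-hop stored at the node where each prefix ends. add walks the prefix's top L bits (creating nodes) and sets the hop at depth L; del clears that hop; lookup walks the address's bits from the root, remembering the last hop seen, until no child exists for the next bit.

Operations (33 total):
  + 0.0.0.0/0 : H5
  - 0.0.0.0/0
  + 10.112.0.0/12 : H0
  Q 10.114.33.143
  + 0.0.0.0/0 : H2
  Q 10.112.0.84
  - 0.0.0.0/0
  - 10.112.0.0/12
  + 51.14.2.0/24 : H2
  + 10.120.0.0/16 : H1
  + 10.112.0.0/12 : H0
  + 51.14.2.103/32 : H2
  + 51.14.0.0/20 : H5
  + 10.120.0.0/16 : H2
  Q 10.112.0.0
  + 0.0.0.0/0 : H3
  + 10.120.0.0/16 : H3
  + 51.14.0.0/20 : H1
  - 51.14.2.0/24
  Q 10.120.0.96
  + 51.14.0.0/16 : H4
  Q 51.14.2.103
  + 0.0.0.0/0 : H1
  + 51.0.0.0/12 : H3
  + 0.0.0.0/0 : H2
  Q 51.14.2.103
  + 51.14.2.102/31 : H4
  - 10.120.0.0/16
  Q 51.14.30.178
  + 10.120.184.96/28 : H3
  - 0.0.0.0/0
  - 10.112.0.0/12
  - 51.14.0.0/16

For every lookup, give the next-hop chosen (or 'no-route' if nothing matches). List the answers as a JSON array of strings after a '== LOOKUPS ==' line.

Apply in order:
  add 0.0.0.0/0 -> H5 at depth 0
  del 0.0.0.0/0 (clear depth 0)
  add 10.112.0.0/12 -> H0 at depth 12
  lookup 10.114.33.143: bits 000010100111 walk d0:-→d1:-→d2:-→d3:-→d4:-→d5:-→d6:-→d7:-→d8:-→d9:-→d10:-→d11:-→d12:H0 -> H0
  add 0.0.0.0/0 -> H2 at depth 0
  lookup 10.112.0.84: bits 000010100111 walk d0:H2→d1:-→d2:-→d3:-→d4:-→d5:-→d6:-→d7:-→d8:-→d9:-→d10:-→d11:-→d12:H0 -> H0
  del 0.0.0.0/0 (clear depth 0)
  del 10.112.0.0/12 (clear depth 12)
  add 51.14.2.0/24 -> H2 at depth 24
  add 10.120.0.0/16 -> H1 at depth 16
  add 10.112.0.0/12 -> H0 at depth 12
  add 51.14.2.103/32 -> H2 at depth 32
  add 51.14.0.0/20 -> H5 at depth 20
  add 10.120.0.0/16 -> H2 at depth 16
  lookup 10.112.0.0: bits 000010100111 walk d0:-→d1:-→d2:-→d3:-→d4:-→d5:-→d6:-→d7:-→d8:-→d9:-→d10:-→d11:-→d12:H0 -> H0
  add 0.0.0.0/0 -> H3 at depth 0
  add 10.120.0.0/16 -> H3 at depth 16
  add 51.14.0.0/20 -> H1 at depth 20
  del 51.14.2.0/24 (clear depth 24)
  lookup 10.120.0.96: bits 0000101001111000 walk d0:H3→d1:-→d2:-→d3:-→d4:-→d5:-→d6:-→d7:-→d8:-→d9:-→d10:-→d11:-→d12:H0→d13:-→d14:-→d15:-→d16:H3 -> H3
  add 51.14.0.0/16 -> H4 at depth 16
  lookup 51.14.2.103: bits 00110011000011100000001001100111 walk d0:H3→d1:-→d2:-→d3:-→d4:-→d5:-→d6:-→d7:-→d8:-→d9:-→d10:-→d11:-→d12:-→d13:-→d14:-→d15:-→d16:H4→d17:-→d18:-→d19:-→d20:H1→d21:-→d22:-→d23:-→d24:-→d25:-→d26:-→d27:-→d28:-→d29:-→d30:-→d31:-→d32:H2 -> H2
  add 0.0.0.0/0 -> H1 at depth 0
  add 51.0.0.0/12 -> H3 at depth 12
  add 0.0.0.0/0 -> H2 at depth 0
  lookup 51.14.2.103: bits 00110011000011100000001001100111 walk d0:H2→d1:-→d2:-→d3:-→d4:-→d5:-→d6:-→d7:-→d8:-→d9:-→d10:-→d11:-→d12:H3→d13:-→d14:-→d15:-→d16:H4→d17:-→d18:-→d19:-→d20:H1→d21:-→d22:-→d23:-→d24:-→d25:-→d26:-→d27:-→d28:-→d29:-→d30:-→d31:-→d32:H2 -> H2
  add 51.14.2.102/31 -> H4 at depth 31
  del 10.120.0.0/16 (clear depth 16)
  lookup 51.14.30.178: bits 0011001100001110000 walk d0:H2→d1:-→d2:-→d3:-→d4:-→d5:-→d6:-→d7:-→d8:-→d9:-→d10:-→d11:-→d12:H3→d13:-→d14:-→d15:-→d16:H4→d17:-→d18:-→d19:- -> H4
  add 10.120.184.96/28 -> H3 at depth 28
  del 0.0.0.0/0 (clear depth 0)
  del 10.112.0.0/12 (clear depth 12)
  del 51.14.0.0/16 (clear depth 16)

== LOOKUPS ==
["H0","H0","H0","H3","H2","H2","H4"]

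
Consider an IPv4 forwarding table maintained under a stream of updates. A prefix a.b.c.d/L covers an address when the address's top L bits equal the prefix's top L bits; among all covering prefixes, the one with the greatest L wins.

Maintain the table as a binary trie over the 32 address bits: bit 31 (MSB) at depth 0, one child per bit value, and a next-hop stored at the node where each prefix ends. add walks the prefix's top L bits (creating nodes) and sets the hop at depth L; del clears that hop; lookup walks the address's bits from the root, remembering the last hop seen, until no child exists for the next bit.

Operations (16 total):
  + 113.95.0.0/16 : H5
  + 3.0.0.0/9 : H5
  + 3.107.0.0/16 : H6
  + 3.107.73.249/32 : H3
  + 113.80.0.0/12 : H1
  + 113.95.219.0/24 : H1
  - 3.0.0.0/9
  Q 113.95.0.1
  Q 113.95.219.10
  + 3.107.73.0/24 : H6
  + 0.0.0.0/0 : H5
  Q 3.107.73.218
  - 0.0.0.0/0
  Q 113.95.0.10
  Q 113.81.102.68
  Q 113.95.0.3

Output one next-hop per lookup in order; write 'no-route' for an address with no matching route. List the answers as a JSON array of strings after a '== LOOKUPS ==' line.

Process each operation:
  + 113.95.0.0/16 (H5) depth=16
  + 3.0.0.0/9 (H5) depth=9
  + 3.107.0.0/16 (H6) depth=16
  + 3.107.73.249/32 (H3) depth=32
  + 113.80.0.0/12 (H1) depth=12
  + 113.95.219.0/24 (H1) depth=24
  del 3.0.0.0/9 (clear depth 9)
  lookup 113.95.0.1: bits 0111000101011111 walk d0:-→d1:-→d2:-→d3:-→d4:-→d5:-→d6:-→d7:-→d8:-→d9:-→d10:-→d11:-→d12:H1→d13:-→d14:-→d15:-→d16:H5 -> H5
  lookup 113.95.219.10: bits 011100010101111111011011 walk d0:-→d1:-→d2:-→d3:-→d4:-→d5:-→d6:-→d7:-→d8:-→d9:-→d10:-→d11:-→d12:H1→d13:-→d14:-→d15:-→d16:H5→d17:-→d18:-→d19:-→d20:-→d21:-→d22:-→d23:-→d24:H1 -> H1
  + 3.107.73.0/24 (H6) depth=24
  + 0.0.0.0/0 (H5) depth=0
  lookup 3.107.73.218: bits 00000011011010110100100111 walk d0:H5→d1:-→d2:-→d3:-→d4:-→d5:-→d6:-→d7:-→d8:-→d9:-→d10:-→d11:-→d12:-→d13:-→d14:-→d15:-→d16:H6→d17:-→d18:-→d19:-→d20:-→d21:-→d22:-→d23:-→d24:H6→d25:-→d26:- -> H6
  del 0.0.0.0/0 (clear depth 0)
  lookup 113.95.0.10: bits 0111000101011111 walk d0:-→d1:-→d2:-→d3:-→d4:-→d5:-→d6:-→d7:-→d8:-→d9:-→d10:-→d11:-→d12:H1→d13:-→d14:-→d15:-→d16:H5 -> H5
  lookup 113.81.102.68: bits 011100010101 walk d0:-→d1:-→d2:-→d3:-→d4:-→d5:-→d6:-→d7:-→d8:-→d9:-→d10:-→d11:-→d12:H1 -> H1
  lookup 113.95.0.3: bits 0111000101011111 walk d0:-→d1:-→d2:-→d3:-→d4:-→d5:-→d6:-→d7:-→d8:-→d9:-→d10:-→d11:-→d12:H1→d13:-→d14:-→d15:-→d16:H5 -> H5

== LOOKUPS ==
["H5","H1","H6","H5","H1","H5"]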